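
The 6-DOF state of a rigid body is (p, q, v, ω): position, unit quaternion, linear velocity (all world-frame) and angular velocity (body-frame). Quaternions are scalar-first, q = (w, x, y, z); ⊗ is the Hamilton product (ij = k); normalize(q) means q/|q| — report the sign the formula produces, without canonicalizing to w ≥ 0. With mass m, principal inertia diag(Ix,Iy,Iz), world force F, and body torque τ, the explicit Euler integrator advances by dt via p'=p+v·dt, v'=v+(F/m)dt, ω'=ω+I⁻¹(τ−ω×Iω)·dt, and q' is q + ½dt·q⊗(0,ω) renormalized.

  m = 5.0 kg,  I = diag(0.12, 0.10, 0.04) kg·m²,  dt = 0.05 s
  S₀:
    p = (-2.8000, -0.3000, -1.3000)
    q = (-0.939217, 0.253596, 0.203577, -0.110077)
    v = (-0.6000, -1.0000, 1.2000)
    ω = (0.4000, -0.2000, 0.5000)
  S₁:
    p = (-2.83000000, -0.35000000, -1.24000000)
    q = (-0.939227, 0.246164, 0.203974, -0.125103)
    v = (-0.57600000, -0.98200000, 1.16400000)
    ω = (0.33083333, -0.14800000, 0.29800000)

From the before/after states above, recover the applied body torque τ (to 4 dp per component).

ω₁ − ω₀ = (-0.06916667, 0.05200000, -0.20200000)
ω₀×(Iω₀) = (0.0060, 0.0160, 0.0016)
applied torque τ = (-0.1600, 0.1200, -0.1600)

τ = (-0.1600, 0.1200, -0.1600)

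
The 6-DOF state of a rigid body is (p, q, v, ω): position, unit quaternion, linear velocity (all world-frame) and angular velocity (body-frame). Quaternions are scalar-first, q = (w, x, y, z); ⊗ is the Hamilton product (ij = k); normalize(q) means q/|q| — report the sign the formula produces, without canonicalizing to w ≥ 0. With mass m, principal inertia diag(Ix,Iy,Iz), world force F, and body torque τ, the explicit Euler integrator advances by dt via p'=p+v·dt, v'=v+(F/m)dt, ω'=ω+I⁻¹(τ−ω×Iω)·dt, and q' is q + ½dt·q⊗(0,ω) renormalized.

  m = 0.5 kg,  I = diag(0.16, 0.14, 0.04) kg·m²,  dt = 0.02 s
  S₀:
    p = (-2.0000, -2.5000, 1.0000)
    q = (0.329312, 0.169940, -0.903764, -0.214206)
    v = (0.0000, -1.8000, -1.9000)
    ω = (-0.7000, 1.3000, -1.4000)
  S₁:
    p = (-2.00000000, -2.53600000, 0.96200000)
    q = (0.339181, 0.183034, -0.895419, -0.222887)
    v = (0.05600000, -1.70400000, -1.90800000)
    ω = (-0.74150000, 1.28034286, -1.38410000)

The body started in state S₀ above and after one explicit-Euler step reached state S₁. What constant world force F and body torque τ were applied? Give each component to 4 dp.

F = (1.4000, 2.4000, -0.2000)
τ = (-0.1500, -0.0200, 0.0500)

rate change Δω = (-0.04150000, -0.01965714, 0.01590000)
applied torque τ = (-0.1500, -0.0200, 0.0500)
v₁ − v₀ = (0.05600000, 0.09600000, -0.00800000)
applied force F = (1.4000, 2.4000, -0.2000)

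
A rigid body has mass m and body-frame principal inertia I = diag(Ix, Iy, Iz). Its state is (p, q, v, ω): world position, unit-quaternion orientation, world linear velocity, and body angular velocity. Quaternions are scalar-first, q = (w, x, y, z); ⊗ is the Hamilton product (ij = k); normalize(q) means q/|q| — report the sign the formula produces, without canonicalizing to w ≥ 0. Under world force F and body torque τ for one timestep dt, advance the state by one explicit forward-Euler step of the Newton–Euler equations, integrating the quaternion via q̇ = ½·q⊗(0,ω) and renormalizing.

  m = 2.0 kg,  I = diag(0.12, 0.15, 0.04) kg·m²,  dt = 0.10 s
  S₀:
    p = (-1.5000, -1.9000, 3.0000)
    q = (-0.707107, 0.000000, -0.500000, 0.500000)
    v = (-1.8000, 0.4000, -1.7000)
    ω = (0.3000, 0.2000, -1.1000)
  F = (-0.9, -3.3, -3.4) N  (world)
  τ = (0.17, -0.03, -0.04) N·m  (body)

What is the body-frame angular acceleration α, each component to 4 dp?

α = (1.2150, -0.0240, -1.0450)

precession coupling ω×(Iω) = (0.0242, -0.0264, 0.0018)
(τ − ω×Iω)/I = (1.2150, -0.0240, -1.0450)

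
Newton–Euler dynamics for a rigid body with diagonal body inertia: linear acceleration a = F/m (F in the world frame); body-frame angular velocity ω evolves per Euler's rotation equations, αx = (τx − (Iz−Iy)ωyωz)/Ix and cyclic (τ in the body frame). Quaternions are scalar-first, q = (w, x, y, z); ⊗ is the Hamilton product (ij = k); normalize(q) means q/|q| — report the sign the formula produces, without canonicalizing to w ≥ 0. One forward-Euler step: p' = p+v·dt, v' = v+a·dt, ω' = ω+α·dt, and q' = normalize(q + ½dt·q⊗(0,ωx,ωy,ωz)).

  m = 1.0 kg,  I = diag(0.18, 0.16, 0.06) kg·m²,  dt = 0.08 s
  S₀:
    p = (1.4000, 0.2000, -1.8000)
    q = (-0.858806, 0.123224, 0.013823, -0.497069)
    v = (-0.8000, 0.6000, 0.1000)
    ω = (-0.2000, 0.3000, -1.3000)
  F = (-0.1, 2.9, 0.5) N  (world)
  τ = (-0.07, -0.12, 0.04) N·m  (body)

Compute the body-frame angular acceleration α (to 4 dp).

ω×(Iω) gyroscopic = (0.0390, 0.0312, 0.0012)
α = I⁻¹(τ − ω×Iω) = (-0.6056, -0.9450, 0.6467)

α = (-0.6056, -0.9450, 0.6467)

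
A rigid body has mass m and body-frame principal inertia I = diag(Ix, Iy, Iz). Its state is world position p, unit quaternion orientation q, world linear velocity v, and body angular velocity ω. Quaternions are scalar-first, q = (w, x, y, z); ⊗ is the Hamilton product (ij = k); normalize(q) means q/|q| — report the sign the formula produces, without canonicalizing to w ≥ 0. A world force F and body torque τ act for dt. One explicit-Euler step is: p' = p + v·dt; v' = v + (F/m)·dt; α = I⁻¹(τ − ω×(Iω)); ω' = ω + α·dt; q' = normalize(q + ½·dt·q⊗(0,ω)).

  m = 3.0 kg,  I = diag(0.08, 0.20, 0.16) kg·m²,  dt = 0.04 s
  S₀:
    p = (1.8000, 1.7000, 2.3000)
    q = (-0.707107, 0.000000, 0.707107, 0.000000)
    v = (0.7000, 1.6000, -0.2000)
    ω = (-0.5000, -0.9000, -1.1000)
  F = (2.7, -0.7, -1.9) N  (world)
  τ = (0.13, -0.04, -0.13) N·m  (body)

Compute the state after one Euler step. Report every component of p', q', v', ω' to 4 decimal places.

p' = (1.8280, 1.7640, 2.2920)
q' = (-0.6941, -0.0085, 0.7195, 0.0226)
v' = (0.7360, 1.5907, -0.2253)
ω' = (-0.4152, -0.8992, -1.1460)

a = (0.9000, -0.2333, -0.6333)
p' = p + v·dt = (1.8280, 1.7640, 2.2920)
v + (F/m)dt = (0.7360, 1.5907, -0.2253)
gyro term ω×Iω = (-0.0396, -0.0440, 0.0540)
angular accel α = (2.1200, 0.0200, -1.1500)
new body rate ω' = (-0.4152, -0.8992, -1.1460)
Hamilton product q⊗(0,ω) = (0.6363963, -0.4242642, 0.6363963, 1.1313712)
updated quaternion q' = (-0.6941, -0.0085, 0.7195, 0.0226)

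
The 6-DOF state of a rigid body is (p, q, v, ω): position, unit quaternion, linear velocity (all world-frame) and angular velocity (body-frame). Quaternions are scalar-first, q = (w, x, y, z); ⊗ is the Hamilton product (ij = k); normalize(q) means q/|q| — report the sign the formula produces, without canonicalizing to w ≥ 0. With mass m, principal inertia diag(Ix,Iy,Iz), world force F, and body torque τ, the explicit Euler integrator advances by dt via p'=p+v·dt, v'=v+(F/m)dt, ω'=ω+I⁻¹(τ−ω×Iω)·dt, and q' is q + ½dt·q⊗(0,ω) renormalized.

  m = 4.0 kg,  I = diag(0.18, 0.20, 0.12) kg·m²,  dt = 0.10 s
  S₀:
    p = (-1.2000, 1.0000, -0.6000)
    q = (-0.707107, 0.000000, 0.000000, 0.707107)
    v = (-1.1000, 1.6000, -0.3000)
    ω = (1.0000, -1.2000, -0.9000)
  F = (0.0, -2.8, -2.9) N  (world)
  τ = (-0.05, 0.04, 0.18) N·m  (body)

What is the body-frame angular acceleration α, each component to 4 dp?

α = (0.2022, 0.4700, 1.7000)

gyro term ω×Iω = (-0.0864, -0.0540, -0.0240)
(τ − ω×Iω)/I = (0.2022, 0.4700, 1.7000)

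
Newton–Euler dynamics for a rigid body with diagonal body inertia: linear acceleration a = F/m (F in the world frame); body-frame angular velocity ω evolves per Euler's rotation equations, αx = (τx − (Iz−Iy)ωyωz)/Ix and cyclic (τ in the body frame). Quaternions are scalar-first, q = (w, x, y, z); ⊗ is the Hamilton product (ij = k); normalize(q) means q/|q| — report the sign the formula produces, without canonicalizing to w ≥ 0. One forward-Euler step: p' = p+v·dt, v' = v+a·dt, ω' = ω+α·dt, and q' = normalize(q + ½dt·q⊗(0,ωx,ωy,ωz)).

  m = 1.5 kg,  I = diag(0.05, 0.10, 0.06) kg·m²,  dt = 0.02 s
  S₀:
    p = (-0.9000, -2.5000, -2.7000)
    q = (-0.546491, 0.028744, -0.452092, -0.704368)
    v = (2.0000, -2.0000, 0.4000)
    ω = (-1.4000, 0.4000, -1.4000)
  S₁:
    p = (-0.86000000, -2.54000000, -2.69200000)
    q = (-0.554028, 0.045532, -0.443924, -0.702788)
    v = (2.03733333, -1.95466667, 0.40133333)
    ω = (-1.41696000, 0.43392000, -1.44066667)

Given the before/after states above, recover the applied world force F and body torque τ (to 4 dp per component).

F = (2.8000, 3.4000, 0.1000)
τ = (-0.0200, 0.1500, -0.1500)

v₁ − v₀ = (0.03733333, 0.04533333, 0.00133333)
m·(v₁−v₀)/dt = (2.8000, 3.4000, 0.1000)
ω₁ − ω₀ = (-0.01696000, 0.03392000, -0.04066667)
precession coupling = (0.0224, -0.0196, -0.0280)
τ = I·(Δω/dt) + ω₀×(Iω₀) = (-0.0200, 0.1500, -0.1500)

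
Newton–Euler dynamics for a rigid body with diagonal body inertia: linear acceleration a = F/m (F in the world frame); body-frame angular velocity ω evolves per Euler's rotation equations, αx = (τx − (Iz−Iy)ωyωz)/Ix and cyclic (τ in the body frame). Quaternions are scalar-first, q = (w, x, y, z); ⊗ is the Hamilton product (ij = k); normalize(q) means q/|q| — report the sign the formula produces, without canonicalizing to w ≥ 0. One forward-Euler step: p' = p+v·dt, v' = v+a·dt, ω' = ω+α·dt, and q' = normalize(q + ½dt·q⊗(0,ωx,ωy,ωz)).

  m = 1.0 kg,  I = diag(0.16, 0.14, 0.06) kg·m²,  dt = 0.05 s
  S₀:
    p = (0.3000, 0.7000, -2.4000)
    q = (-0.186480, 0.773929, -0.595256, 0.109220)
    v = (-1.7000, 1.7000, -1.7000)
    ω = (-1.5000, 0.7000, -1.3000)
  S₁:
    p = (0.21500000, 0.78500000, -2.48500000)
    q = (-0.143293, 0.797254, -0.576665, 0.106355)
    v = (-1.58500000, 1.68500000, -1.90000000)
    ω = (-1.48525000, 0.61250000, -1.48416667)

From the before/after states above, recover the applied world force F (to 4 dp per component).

velocity change Δv = (0.11500000, -0.01500000, -0.20000000)
F = m·Δv/dt = (2.3000, -0.3000, -4.0000)

F = (2.3000, -0.3000, -4.0000)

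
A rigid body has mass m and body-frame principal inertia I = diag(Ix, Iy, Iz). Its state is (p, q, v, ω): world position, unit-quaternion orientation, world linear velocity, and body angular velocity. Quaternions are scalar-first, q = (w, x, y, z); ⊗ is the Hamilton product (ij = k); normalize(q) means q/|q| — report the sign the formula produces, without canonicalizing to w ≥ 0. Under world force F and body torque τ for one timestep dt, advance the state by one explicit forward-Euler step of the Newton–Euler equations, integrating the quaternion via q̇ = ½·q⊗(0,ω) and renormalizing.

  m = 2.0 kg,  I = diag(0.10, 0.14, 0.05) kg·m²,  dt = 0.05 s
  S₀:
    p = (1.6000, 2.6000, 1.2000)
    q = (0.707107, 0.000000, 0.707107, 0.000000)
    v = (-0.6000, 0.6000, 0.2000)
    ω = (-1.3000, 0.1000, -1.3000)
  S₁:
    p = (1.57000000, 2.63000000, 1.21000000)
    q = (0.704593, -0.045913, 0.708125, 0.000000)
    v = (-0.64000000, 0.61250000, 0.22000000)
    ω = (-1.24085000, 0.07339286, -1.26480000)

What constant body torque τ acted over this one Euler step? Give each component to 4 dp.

τ = (0.1300, 0.0100, 0.0300)

rate change Δω = (0.05915000, -0.02660714, 0.03520000)
I·α + gyro = (0.1300, 0.0100, 0.0300)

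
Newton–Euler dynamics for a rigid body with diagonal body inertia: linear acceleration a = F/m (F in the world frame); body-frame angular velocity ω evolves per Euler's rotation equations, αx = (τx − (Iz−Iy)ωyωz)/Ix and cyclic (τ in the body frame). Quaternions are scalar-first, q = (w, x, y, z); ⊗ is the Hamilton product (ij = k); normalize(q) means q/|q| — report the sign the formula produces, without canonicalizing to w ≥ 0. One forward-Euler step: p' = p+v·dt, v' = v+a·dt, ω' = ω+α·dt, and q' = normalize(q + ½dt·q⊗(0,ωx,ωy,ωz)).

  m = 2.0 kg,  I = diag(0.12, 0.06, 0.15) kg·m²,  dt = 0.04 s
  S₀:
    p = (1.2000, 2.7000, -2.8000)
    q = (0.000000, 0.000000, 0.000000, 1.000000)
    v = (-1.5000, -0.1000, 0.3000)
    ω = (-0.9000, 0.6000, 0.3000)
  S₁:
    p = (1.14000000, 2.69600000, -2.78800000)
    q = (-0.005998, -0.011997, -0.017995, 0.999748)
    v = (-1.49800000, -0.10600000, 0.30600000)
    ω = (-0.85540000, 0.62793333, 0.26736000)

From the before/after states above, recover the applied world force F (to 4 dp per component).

v₁ − v₀ = (0.00200000, -0.00600000, 0.00600000)
m·(v₁−v₀)/dt = (0.1000, -0.3000, 0.3000)

F = (0.1000, -0.3000, 0.3000)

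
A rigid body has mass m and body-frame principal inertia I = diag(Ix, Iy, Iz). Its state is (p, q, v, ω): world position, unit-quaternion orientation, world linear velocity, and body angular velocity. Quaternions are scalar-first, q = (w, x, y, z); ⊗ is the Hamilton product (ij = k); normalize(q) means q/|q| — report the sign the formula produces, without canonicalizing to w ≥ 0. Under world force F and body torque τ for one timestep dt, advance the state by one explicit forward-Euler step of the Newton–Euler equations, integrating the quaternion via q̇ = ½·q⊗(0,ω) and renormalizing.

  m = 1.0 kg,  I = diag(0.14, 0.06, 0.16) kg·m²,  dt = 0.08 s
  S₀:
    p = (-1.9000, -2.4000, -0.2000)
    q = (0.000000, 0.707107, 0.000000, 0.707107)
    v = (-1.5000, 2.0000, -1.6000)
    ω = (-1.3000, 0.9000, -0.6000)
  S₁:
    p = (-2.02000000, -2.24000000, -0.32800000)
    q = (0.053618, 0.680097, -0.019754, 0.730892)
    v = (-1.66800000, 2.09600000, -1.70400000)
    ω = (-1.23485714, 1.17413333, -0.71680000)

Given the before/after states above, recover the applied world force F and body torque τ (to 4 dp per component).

F = (-2.1000, 1.2000, -1.3000)
τ = (0.0600, 0.1900, -0.1400)

Δω = ω₁−ω₀ = (0.06514286, 0.27413333, -0.11680000)
ω₀×(Iω₀) = (-0.0540, -0.0156, 0.0936)
τ = I·(Δω/dt) + ω₀×(Iω₀) = (0.0600, 0.1900, -0.1400)
Δv = v₁−v₀ = (-0.16800000, 0.09600000, -0.10400000)
F = m·Δv/dt = (-2.1000, 1.2000, -1.3000)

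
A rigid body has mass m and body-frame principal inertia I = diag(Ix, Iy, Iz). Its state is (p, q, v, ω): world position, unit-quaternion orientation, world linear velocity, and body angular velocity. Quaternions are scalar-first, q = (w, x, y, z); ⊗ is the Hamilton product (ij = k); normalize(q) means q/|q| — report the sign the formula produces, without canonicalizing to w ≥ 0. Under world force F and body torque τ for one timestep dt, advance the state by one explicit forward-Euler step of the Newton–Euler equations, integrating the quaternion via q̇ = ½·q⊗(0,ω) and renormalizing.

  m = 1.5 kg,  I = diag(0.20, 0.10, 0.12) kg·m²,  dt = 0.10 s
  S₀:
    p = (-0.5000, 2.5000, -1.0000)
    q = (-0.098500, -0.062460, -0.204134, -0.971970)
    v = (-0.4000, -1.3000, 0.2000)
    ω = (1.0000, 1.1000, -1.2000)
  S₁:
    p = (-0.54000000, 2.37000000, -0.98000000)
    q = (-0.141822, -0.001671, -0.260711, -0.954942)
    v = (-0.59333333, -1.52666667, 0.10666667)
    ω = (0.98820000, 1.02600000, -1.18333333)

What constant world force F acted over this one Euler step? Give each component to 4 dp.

velocity change Δv = (-0.19333333, -0.22666667, -0.09333333)
m·(v₁−v₀)/dt = (-2.9000, -3.4000, -1.4000)

F = (-2.9000, -3.4000, -1.4000)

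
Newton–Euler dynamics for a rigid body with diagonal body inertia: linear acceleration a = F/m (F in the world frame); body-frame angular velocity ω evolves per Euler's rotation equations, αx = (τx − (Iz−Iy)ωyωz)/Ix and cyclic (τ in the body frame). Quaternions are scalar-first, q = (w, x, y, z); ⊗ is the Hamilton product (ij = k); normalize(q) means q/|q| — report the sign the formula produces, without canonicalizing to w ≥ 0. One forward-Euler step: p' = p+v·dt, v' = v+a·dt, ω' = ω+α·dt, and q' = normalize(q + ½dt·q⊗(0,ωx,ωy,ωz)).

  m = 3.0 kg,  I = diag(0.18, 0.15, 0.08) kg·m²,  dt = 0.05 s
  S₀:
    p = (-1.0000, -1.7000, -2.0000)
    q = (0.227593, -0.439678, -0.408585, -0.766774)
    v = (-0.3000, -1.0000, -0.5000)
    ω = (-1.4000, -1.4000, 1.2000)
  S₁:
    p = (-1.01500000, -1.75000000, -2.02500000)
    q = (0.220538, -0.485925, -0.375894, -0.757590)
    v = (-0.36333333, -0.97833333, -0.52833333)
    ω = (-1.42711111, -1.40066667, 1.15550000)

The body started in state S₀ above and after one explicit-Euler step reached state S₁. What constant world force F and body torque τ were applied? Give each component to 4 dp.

F = (-3.8000, 1.3000, -1.7000)
τ = (0.0200, -0.1700, -0.1300)

Δω = ω₁−ω₀ = (-0.02711111, -0.00066667, -0.04450000)
precession coupling = (0.1176, -0.1680, -0.0588)
I·α + gyro = (0.0200, -0.1700, -0.1300)
Δv = v₁−v₀ = (-0.06333333, 0.02166667, -0.02833333)
m·(v₁−v₀)/dt = (-3.8000, 1.3000, -1.7000)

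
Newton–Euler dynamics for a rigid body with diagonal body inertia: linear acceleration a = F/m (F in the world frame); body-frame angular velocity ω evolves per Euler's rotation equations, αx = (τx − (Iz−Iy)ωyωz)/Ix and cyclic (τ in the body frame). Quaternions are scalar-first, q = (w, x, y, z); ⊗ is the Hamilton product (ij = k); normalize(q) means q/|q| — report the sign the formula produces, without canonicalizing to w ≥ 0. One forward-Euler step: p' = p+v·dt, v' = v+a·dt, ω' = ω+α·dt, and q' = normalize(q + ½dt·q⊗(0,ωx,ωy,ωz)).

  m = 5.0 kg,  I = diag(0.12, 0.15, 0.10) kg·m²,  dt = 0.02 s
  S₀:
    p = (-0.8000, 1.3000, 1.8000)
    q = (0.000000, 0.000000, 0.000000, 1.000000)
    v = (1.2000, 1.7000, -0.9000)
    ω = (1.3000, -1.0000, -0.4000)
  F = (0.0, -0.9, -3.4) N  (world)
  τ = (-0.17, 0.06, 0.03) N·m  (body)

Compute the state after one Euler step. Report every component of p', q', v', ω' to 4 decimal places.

p' = (-0.7760, 1.3340, 1.7820)
q' = (0.0040, 0.0100, 0.0130, 0.9999)
v' = (1.2000, 1.6964, -0.9136)
ω' = (1.2750, -0.9906, -0.3862)

new position p' = (-0.7760, 1.3340, 1.7820)
v + (F/m)dt = (1.2000, 1.6964, -0.9136)
α = I⁻¹(τ − ω×Iω) = (-1.2500, 0.4693, 0.6900)
new body rate ω' = (1.2750, -0.9906, -0.3862)
2q̇ = q⊗(0,ω) = (0.4000000, 1.0000000, 1.3000000, 0.0000000)
q' = normalize(q + ½dt·q⊗(0,ω)) = (0.0040, 0.0100, 0.0130, 0.9999)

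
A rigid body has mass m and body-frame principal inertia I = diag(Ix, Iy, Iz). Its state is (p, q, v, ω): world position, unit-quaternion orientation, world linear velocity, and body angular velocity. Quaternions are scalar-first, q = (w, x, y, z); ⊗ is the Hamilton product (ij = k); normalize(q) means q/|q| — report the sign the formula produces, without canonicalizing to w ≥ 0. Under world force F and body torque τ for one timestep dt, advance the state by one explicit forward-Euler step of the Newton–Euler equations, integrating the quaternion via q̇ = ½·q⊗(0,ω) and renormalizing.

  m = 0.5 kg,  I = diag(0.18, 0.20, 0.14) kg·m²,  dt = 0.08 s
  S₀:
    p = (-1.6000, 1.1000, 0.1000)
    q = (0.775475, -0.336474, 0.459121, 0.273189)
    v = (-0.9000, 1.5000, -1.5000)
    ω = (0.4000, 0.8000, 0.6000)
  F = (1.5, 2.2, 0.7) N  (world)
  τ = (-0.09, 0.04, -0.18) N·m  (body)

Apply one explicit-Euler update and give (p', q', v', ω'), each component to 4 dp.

p' = (-1.6720, 1.2200, -0.0200)
q' = (0.7589, -0.3215, 0.4959, 0.2734)
v' = (-0.6600, 1.8520, -1.3880)
ω' = (0.3728, 0.8122, 0.4935)

α = I⁻¹(τ − ω×Iω) = (-0.3400, 0.1520, -1.3314)
ω + α·dt = (0.3728, 0.8122, 0.4935)
2q̇ = q⊗(0,ω) = (-0.3966206, 0.3671114, 0.9315400, 0.0124574)
q + ½dt·q⊗(0,ω), renormalized = (0.7589, -0.3215, 0.4959, 0.2734)
new position p' = (-1.6720, 1.2200, -0.0200)
v' = v + a·dt = (-0.6600, 1.8520, -1.3880)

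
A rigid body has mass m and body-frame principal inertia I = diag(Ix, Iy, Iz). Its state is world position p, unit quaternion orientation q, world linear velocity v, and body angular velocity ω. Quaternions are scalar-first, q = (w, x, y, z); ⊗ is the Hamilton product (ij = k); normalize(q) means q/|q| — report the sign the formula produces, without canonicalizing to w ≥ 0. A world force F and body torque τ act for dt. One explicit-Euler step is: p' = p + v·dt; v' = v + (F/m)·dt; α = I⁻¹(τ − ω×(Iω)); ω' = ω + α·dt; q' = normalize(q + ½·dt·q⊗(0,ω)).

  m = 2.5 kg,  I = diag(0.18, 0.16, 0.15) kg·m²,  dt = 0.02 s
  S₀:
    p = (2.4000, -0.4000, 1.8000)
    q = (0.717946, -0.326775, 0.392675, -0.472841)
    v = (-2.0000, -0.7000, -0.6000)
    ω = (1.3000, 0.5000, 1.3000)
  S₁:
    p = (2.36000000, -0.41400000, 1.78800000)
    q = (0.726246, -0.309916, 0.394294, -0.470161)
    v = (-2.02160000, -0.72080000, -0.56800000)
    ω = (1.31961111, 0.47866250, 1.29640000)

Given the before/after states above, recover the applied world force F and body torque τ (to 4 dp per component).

rate change Δω = (0.01961111, -0.02133750, -0.00360000)
τ = I·(Δω/dt) + ω₀×(Iω₀) = (0.1700, -0.1200, -0.0400)
Δv = v₁−v₀ = (-0.02160000, -0.02080000, 0.03200000)
applied force F = (-2.7000, -2.6000, 4.0000)

F = (-2.7000, -2.6000, 4.0000)
τ = (0.1700, -0.1200, -0.0400)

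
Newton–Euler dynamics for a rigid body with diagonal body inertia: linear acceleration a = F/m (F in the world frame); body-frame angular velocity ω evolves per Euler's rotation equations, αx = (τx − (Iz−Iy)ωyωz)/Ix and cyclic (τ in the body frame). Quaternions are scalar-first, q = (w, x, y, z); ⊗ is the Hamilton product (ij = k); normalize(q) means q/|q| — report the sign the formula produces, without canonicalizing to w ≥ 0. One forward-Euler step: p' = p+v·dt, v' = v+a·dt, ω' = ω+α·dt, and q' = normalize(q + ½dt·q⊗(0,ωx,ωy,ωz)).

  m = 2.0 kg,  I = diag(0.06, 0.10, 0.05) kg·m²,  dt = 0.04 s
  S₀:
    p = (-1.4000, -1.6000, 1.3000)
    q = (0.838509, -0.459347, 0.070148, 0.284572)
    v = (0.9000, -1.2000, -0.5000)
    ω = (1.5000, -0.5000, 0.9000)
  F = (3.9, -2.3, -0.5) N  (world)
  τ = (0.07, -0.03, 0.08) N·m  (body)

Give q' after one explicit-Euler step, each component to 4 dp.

2q̇ = q⊗(0,ω) = (0.4679797, 1.4631827, 0.4210158, 0.8791096)
updated quaternion q' = (0.8473, -0.4298, 0.0785, 0.3020)

q' = (0.8473, -0.4298, 0.0785, 0.3020)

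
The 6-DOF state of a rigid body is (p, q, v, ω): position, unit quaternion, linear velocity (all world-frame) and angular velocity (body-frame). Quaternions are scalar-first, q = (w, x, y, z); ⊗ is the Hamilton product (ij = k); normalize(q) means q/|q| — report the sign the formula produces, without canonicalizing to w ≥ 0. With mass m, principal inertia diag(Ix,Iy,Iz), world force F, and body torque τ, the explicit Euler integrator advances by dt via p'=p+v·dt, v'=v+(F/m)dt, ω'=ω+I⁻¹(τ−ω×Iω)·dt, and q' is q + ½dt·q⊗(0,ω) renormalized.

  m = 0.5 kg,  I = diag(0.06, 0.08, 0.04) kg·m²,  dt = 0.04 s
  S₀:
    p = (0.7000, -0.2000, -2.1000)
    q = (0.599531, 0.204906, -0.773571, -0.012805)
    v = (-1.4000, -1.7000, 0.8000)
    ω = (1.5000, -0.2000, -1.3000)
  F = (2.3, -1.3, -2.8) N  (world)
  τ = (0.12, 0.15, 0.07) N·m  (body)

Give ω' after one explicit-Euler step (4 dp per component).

α = I⁻¹(τ − ω×Iω) = (2.1733, 2.3625, 1.9000)
ω' = ω + α·dt = (1.5869, -0.1055, -1.2240)

ω' = (1.5869, -0.1055, -1.2240)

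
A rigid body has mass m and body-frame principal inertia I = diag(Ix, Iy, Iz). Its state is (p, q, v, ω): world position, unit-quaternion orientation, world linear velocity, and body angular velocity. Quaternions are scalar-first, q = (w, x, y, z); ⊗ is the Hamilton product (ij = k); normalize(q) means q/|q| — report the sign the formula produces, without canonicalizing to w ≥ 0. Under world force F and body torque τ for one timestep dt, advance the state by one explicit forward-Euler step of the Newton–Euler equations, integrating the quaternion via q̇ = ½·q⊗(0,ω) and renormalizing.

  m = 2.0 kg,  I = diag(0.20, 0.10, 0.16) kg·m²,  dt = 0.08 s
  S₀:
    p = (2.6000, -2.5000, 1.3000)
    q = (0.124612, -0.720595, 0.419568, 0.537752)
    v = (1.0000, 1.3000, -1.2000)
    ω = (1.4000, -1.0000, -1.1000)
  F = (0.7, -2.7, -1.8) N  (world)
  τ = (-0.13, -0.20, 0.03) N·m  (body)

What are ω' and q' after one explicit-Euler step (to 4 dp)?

gyro term ω×Iω = (0.0660, -0.0616, 0.1400)
α = I⁻¹(τ − ω×Iω) = (-0.9800, -1.3840, -0.6875)
new body rate ω' = (1.3216, -1.1107, -1.1550)
Hamilton product q⊗(0,ω) = (2.0199282, 0.2506840, -0.1644137, -0.0038734)
updated quaternion q' = (0.2047, -0.7082, 0.4116, 0.5358)

ω' = (1.3216, -1.1107, -1.1550)
q' = (0.2047, -0.7082, 0.4116, 0.5358)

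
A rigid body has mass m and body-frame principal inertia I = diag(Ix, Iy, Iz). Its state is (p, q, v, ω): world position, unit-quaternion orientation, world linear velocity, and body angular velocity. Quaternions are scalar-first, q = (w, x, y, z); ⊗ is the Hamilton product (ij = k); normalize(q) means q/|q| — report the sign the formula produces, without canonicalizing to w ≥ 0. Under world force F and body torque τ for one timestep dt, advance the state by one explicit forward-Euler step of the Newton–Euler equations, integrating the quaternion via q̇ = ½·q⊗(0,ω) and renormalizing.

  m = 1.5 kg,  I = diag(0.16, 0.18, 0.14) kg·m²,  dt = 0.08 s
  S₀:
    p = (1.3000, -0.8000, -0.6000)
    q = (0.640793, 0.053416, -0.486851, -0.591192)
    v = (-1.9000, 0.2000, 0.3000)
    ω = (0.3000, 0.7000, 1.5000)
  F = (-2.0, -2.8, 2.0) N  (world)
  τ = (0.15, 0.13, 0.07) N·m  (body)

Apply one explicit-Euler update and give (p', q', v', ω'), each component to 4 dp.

p' = (1.1480, -0.7840, -0.5760)
q' = (0.6877, 0.0483, -0.4781, -0.5442)
v' = (-2.0067, 0.0507, 0.4067)
ω' = (0.3960, 0.7538, 1.5376)

p + v·dt = (1.1480, -0.7840, -0.5760)
new velocity v' = (-2.0067, 0.0507, 0.4067)
α = I⁻¹(τ − ω×Iω) = (1.2000, 0.6722, 0.4700)
ω' = ω + α·dt = (0.3960, 0.7538, 1.5376)
2q̇ = q⊗(0,ω) = (1.2115589, -0.1242042, 0.1910735, 1.1446360)
updated quaternion q' = (0.6877, 0.0483, -0.4781, -0.5442)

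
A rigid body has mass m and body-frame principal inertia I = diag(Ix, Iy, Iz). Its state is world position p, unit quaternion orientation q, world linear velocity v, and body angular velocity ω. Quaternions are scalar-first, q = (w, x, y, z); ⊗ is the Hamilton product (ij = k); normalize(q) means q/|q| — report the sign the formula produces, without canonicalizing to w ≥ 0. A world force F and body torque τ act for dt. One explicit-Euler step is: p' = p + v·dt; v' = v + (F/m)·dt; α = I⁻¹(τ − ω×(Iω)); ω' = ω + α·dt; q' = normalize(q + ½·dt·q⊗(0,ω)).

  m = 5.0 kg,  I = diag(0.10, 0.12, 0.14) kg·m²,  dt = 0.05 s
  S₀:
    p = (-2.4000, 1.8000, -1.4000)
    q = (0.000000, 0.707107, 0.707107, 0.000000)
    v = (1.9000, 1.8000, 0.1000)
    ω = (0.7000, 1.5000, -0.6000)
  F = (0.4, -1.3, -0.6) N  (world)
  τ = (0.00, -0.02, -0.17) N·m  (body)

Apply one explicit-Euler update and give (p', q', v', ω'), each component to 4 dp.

α = I⁻¹(τ − ω×Iω) = (0.1800, -0.3067, -1.3643)
ω' = ω + α·dt = (0.7090, 1.4847, -0.6682)
Hamilton product q⊗(0,ω) = (-1.5556354, -0.4242642, 0.4242642, 0.5656856)
updated quaternion q' = (-0.0389, 0.6958, 0.7170, 0.0141)
new position p' = (-2.3050, 1.8900, -1.3950)
new velocity v' = (1.9040, 1.7870, 0.0940)

p' = (-2.3050, 1.8900, -1.3950)
q' = (-0.0389, 0.6958, 0.7170, 0.0141)
v' = (1.9040, 1.7870, 0.0940)
ω' = (0.7090, 1.4847, -0.6682)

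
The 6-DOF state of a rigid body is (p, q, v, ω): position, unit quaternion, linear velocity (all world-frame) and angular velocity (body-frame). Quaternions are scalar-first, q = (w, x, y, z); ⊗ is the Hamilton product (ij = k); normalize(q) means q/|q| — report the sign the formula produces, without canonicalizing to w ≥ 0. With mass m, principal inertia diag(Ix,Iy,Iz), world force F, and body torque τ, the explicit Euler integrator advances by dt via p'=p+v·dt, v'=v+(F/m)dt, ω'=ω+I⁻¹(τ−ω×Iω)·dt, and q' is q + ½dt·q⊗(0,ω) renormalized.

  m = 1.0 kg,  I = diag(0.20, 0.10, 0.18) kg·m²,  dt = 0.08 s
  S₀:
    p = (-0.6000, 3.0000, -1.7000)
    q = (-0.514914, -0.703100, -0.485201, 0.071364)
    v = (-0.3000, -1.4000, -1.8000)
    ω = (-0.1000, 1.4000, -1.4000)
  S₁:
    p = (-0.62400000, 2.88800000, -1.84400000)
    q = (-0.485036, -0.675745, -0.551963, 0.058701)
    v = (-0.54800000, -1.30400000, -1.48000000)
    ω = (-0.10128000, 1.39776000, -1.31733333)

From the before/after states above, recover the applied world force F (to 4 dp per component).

v₁ − v₀ = (-0.24800000, 0.09600000, 0.32000000)
applied force F = (-3.1000, 1.2000, 4.0000)

F = (-3.1000, 1.2000, 4.0000)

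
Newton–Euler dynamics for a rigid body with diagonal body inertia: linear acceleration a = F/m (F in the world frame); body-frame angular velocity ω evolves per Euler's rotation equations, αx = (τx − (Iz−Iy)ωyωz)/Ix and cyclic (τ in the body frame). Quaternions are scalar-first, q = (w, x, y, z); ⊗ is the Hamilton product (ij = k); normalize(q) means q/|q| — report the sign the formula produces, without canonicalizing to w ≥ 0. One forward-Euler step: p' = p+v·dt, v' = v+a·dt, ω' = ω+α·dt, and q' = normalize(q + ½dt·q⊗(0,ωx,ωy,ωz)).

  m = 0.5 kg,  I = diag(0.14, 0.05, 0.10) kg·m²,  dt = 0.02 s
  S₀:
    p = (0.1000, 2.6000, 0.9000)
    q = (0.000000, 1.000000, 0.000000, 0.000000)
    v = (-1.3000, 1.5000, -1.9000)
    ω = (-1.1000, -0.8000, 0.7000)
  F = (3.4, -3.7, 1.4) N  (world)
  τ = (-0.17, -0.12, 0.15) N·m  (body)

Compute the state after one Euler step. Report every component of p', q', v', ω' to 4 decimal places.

p' = (0.0740, 2.6300, 0.8620)
q' = (0.0110, 0.9999, -0.0070, -0.0080)
v' = (-1.1640, 1.3520, -1.8440)
ω' = (-1.1203, -0.8357, 0.7458)

a = F/m = (6.8000, -7.4000, 2.8000)
new position p' = (0.0740, 2.6300, 0.8620)
new velocity v' = (-1.1640, 1.3520, -1.8440)
precession coupling ω×(Iω) = (-0.0280, -0.0308, -0.0792)
angular accel α = (-1.0143, -1.7840, 2.2920)
ω' = ω + α·dt = (-1.1203, -0.8357, 0.7458)
2q̇ = q⊗(0,ω) = (1.1000000, 0.0000000, -0.7000000, -0.8000000)
updated quaternion q' = (0.0110, 0.9999, -0.0070, -0.0080)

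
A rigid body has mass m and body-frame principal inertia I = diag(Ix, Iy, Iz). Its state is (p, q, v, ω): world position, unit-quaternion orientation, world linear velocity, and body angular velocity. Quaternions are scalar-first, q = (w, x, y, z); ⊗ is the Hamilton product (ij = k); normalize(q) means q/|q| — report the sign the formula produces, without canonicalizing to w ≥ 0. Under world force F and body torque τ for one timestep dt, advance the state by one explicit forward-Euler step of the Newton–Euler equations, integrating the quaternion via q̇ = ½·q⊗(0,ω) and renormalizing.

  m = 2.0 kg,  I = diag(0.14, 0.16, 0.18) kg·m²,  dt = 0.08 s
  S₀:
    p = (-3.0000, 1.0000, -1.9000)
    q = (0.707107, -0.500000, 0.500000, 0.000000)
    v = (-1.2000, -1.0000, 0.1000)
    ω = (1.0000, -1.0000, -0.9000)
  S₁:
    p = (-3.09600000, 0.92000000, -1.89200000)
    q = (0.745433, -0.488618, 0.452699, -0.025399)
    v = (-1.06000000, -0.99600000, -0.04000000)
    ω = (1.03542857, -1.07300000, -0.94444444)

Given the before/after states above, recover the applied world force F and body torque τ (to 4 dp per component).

F = (3.5000, 0.1000, -3.5000)
τ = (0.0800, -0.1100, -0.1200)

v₁ − v₀ = (0.14000000, 0.00400000, -0.14000000)
applied force F = (3.5000, 0.1000, -3.5000)
rate change Δω = (0.03542857, -0.07300000, -0.04444444)
gyro term ω₀×Iω₀ = (0.0180, 0.0360, -0.0200)
τ = I·(Δω/dt) + ω₀×(Iω₀) = (0.0800, -0.1100, -0.1200)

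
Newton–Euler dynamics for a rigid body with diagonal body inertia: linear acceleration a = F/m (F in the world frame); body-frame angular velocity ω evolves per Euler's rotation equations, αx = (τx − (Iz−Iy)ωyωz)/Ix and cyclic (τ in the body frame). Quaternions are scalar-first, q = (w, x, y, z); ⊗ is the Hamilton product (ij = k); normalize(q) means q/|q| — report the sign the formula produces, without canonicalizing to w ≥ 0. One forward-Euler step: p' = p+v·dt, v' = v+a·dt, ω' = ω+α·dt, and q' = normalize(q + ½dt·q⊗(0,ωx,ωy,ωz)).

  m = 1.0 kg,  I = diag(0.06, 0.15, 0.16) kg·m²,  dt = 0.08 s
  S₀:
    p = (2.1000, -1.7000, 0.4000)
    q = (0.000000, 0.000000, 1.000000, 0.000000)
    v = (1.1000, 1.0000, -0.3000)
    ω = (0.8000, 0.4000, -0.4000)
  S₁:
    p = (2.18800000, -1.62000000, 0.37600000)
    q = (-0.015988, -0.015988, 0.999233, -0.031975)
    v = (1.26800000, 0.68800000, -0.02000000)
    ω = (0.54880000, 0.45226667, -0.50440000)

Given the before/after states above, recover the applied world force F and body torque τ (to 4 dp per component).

ω₁ − ω₀ = (-0.25120000, 0.05226667, -0.10440000)
τ = I·(Δω/dt) + ω₀×(Iω₀) = (-0.1900, 0.1300, -0.1800)
velocity change Δv = (0.16800000, -0.31200000, 0.28000000)
F = m·Δv/dt = (2.1000, -3.9000, 3.5000)

F = (2.1000, -3.9000, 3.5000)
τ = (-0.1900, 0.1300, -0.1800)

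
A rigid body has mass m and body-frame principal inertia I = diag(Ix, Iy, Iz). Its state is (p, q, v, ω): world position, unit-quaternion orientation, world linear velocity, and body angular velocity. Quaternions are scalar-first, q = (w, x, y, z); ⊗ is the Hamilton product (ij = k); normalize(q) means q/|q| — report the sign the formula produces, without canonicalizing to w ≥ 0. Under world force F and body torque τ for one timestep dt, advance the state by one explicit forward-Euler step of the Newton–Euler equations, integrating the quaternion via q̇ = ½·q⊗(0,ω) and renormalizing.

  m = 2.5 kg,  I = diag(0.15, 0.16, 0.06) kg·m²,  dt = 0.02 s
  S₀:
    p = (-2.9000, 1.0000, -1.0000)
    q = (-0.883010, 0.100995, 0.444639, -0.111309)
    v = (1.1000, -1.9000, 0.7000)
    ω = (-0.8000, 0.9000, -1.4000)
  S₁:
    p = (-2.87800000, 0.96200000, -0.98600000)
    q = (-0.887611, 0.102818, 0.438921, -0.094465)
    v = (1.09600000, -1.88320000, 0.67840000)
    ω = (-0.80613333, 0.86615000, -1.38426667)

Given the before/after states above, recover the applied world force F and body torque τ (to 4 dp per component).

Δω = ω₁−ω₀ = (-0.00613333, -0.03385000, 0.01573333)
I·α + gyro = (0.0800, -0.1700, 0.0400)
Δv = v₁−v₀ = (-0.00400000, 0.01680000, -0.02160000)
applied force F = (-0.5000, 2.1000, -2.7000)

F = (-0.5000, 2.1000, -2.7000)
τ = (0.0800, -0.1700, 0.0400)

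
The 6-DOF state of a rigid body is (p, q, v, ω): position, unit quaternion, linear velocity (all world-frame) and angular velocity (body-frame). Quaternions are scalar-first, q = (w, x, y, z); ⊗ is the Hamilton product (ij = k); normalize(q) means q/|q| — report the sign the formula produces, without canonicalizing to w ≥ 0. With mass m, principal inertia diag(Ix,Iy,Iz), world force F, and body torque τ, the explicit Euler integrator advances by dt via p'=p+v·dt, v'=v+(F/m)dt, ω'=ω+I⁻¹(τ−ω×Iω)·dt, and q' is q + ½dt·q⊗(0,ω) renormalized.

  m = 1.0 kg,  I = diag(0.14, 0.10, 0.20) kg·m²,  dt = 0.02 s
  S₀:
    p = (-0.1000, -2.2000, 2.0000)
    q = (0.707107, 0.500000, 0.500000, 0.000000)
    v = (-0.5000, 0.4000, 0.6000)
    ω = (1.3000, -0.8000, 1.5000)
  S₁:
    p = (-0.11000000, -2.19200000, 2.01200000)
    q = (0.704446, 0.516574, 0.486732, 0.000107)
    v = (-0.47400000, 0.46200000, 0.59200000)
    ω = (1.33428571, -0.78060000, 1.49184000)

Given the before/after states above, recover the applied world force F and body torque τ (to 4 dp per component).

ω₁ − ω₀ = (0.03428571, 0.01940000, -0.00816000)
I·α + gyro = (0.1200, -0.0200, -0.0400)
Δv = v₁−v₀ = (0.02600000, 0.06200000, -0.00800000)
m·(v₁−v₀)/dt = (1.3000, 3.1000, -0.4000)

F = (1.3000, 3.1000, -0.4000)
τ = (0.1200, -0.0200, -0.0400)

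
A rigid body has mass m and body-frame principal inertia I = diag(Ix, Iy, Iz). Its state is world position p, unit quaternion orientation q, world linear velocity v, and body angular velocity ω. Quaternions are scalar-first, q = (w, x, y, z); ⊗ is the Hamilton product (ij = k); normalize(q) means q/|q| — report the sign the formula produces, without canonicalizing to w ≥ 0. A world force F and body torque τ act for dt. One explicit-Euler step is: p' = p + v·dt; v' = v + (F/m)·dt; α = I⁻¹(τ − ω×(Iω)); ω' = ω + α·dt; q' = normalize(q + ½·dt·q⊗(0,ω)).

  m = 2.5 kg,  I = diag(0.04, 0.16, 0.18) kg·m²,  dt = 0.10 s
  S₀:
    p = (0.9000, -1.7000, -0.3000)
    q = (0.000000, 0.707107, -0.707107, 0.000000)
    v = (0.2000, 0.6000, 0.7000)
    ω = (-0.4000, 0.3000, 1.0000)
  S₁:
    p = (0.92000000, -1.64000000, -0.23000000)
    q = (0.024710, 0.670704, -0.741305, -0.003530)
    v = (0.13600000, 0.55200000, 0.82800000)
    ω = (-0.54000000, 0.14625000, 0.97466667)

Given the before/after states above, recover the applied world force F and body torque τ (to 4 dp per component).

rate change Δω = (-0.14000000, -0.15375000, -0.02533333)
τ = I·(Δω/dt) + ω₀×(Iω₀) = (-0.0500, -0.1900, -0.0600)
Δv = v₁−v₀ = (-0.06400000, -0.04800000, 0.12800000)
applied force F = (-1.6000, -1.2000, 3.2000)

F = (-1.6000, -1.2000, 3.2000)
τ = (-0.0500, -0.1900, -0.0600)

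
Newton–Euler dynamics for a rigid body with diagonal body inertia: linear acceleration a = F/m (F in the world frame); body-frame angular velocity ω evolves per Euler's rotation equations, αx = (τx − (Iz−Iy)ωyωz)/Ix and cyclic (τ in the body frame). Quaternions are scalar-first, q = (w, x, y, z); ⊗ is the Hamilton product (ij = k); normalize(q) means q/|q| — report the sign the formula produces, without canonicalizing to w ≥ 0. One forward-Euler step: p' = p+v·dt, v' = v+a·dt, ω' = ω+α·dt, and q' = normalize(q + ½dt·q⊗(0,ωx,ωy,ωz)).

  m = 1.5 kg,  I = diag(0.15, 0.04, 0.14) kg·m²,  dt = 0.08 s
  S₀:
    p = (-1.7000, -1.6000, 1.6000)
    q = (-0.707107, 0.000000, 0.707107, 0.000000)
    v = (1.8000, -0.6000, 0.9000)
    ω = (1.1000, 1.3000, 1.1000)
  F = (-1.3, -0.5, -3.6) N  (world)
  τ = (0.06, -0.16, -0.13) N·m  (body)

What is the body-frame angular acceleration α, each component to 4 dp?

precession coupling ω×(Iω) = (0.1430, 0.0121, -0.1573)
(τ − ω×Iω)/I = (-0.5533, -4.3025, 0.1950)

α = (-0.5533, -4.3025, 0.1950)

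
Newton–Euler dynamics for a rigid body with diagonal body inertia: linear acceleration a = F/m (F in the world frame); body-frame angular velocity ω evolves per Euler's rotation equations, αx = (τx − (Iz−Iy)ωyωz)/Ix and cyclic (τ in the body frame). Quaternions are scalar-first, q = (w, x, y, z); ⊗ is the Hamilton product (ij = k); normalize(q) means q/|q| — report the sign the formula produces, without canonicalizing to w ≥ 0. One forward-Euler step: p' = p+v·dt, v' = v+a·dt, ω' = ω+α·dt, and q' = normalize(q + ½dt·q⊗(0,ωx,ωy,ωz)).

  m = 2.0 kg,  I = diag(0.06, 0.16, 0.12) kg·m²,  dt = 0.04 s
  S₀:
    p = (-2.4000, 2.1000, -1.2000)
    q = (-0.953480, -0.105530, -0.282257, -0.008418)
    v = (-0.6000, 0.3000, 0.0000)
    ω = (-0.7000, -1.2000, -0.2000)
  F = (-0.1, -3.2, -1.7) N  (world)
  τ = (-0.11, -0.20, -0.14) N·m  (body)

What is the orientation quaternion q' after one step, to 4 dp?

q' = (-0.9614, -0.0912, -0.2596, -0.0060)

Hamilton product q⊗(0,ω) = (-0.4142630, 0.7137858, 1.1289626, 0.1197521)
updated quaternion q' = (-0.9614, -0.0912, -0.2596, -0.0060)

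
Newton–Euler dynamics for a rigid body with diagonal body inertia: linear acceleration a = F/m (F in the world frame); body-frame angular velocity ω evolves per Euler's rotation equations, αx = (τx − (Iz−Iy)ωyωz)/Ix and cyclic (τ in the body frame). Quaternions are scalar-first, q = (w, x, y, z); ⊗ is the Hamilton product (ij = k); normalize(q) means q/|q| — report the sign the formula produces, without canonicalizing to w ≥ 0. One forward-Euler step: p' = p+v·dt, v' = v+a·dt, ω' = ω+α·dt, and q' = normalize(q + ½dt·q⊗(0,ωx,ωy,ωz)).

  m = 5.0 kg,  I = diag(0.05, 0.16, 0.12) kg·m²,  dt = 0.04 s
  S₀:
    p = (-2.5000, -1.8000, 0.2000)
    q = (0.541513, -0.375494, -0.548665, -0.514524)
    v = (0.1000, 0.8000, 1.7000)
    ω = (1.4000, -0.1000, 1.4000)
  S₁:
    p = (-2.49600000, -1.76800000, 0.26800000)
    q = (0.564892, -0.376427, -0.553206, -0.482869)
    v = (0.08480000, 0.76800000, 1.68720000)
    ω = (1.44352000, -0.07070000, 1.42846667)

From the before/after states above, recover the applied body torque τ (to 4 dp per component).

τ = (0.0600, -0.0200, 0.0700)

ω₁ − ω₀ = (0.04352000, 0.02930000, 0.02846667)
I·α + gyro = (0.0600, -0.0200, 0.0700)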